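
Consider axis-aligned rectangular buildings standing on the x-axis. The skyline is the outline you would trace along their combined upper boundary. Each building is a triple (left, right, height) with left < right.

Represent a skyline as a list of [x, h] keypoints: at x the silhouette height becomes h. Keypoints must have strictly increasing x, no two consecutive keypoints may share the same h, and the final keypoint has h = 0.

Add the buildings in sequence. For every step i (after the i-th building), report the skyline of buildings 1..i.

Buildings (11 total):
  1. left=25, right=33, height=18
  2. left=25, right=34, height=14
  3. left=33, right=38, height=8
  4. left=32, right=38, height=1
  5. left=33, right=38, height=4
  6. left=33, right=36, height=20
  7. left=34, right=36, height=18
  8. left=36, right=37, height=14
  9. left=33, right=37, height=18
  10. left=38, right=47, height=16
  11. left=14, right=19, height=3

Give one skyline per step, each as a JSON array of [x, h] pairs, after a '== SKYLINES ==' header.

== SKYLINES ==
[[25,18],[33,0]]
[[25,18],[33,14],[34,0]]
[[25,18],[33,14],[34,8],[38,0]]
[[25,18],[33,14],[34,8],[38,0]]
[[25,18],[33,14],[34,8],[38,0]]
[[25,18],[33,20],[36,8],[38,0]]
[[25,18],[33,20],[36,8],[38,0]]
[[25,18],[33,20],[36,14],[37,8],[38,0]]
[[25,18],[33,20],[36,18],[37,8],[38,0]]
[[25,18],[33,20],[36,18],[37,8],[38,16],[47,0]]
[[14,3],[19,0],[25,18],[33,20],[36,18],[37,8],[38,16],[47,0]]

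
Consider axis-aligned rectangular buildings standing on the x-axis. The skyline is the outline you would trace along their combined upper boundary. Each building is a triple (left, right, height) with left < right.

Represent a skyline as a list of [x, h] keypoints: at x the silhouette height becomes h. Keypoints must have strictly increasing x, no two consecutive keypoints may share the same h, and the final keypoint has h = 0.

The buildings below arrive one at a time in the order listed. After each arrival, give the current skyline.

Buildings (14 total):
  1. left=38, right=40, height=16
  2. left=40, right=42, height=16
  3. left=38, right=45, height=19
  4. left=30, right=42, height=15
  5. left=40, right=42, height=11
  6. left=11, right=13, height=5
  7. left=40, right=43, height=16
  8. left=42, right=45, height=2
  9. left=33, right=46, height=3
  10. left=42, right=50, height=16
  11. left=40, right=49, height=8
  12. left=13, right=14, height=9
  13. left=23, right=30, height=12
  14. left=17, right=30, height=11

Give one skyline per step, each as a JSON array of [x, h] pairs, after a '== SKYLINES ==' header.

== SKYLINES ==
[[38,16],[40,0]]
[[38,16],[42,0]]
[[38,19],[45,0]]
[[30,15],[38,19],[45,0]]
[[30,15],[38,19],[45,0]]
[[11,5],[13,0],[30,15],[38,19],[45,0]]
[[11,5],[13,0],[30,15],[38,19],[45,0]]
[[11,5],[13,0],[30,15],[38,19],[45,0]]
[[11,5],[13,0],[30,15],[38,19],[45,3],[46,0]]
[[11,5],[13,0],[30,15],[38,19],[45,16],[50,0]]
[[11,5],[13,0],[30,15],[38,19],[45,16],[50,0]]
[[11,5],[13,9],[14,0],[30,15],[38,19],[45,16],[50,0]]
[[11,5],[13,9],[14,0],[23,12],[30,15],[38,19],[45,16],[50,0]]
[[11,5],[13,9],[14,0],[17,11],[23,12],[30,15],[38,19],[45,16],[50,0]]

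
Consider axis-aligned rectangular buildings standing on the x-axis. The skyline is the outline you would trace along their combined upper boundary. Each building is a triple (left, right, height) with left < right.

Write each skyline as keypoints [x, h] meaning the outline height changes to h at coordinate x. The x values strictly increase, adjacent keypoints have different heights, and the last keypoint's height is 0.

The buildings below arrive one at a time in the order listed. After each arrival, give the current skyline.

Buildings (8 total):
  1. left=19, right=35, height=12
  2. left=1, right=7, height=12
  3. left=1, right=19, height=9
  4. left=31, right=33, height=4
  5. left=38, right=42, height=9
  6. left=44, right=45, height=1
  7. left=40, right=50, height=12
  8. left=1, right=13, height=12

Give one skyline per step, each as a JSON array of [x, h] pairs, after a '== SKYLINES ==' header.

== SKYLINES ==
[[19,12],[35,0]]
[[1,12],[7,0],[19,12],[35,0]]
[[1,12],[7,9],[19,12],[35,0]]
[[1,12],[7,9],[19,12],[35,0]]
[[1,12],[7,9],[19,12],[35,0],[38,9],[42,0]]
[[1,12],[7,9],[19,12],[35,0],[38,9],[42,0],[44,1],[45,0]]
[[1,12],[7,9],[19,12],[35,0],[38,9],[40,12],[50,0]]
[[1,12],[13,9],[19,12],[35,0],[38,9],[40,12],[50,0]]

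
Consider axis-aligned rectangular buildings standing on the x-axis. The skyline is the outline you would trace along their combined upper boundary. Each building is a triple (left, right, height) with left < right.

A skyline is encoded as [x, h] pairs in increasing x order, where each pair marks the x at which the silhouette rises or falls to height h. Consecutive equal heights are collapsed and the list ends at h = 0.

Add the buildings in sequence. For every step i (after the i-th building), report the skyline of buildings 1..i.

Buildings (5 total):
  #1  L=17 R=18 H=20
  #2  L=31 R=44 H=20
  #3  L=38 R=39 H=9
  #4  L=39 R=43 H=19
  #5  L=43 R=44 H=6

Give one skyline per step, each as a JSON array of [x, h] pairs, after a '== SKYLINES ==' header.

== SKYLINES ==
[[17,20],[18,0]]
[[17,20],[18,0],[31,20],[44,0]]
[[17,20],[18,0],[31,20],[44,0]]
[[17,20],[18,0],[31,20],[44,0]]
[[17,20],[18,0],[31,20],[44,0]]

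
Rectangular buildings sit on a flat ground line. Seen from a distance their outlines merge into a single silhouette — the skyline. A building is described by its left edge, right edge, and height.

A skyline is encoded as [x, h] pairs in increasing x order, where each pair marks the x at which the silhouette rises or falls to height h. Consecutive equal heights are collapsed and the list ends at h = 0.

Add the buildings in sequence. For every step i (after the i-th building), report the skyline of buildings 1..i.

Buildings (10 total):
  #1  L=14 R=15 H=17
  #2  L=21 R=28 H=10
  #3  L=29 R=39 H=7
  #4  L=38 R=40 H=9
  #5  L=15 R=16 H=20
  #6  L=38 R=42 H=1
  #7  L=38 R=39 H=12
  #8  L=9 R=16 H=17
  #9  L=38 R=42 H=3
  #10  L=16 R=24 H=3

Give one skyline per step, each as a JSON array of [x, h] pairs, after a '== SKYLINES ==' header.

== SKYLINES ==
[[14,17],[15,0]]
[[14,17],[15,0],[21,10],[28,0]]
[[14,17],[15,0],[21,10],[28,0],[29,7],[39,0]]
[[14,17],[15,0],[21,10],[28,0],[29,7],[38,9],[40,0]]
[[14,17],[15,20],[16,0],[21,10],[28,0],[29,7],[38,9],[40,0]]
[[14,17],[15,20],[16,0],[21,10],[28,0],[29,7],[38,9],[40,1],[42,0]]
[[14,17],[15,20],[16,0],[21,10],[28,0],[29,7],[38,12],[39,9],[40,1],[42,0]]
[[9,17],[15,20],[16,0],[21,10],[28,0],[29,7],[38,12],[39,9],[40,1],[42,0]]
[[9,17],[15,20],[16,0],[21,10],[28,0],[29,7],[38,12],[39,9],[40,3],[42,0]]
[[9,17],[15,20],[16,3],[21,10],[28,0],[29,7],[38,12],[39,9],[40,3],[42,0]]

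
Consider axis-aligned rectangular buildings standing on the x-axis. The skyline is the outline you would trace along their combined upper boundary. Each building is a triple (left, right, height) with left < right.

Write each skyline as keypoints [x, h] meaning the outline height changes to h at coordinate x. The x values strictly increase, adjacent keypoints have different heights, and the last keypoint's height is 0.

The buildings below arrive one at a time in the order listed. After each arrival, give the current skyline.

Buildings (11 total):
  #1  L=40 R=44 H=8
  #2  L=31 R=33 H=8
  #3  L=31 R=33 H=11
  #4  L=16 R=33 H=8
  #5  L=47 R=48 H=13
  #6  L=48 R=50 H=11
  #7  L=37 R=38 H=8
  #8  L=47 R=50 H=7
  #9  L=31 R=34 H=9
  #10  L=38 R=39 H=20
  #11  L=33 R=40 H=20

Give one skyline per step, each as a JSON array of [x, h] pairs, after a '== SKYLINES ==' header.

== SKYLINES ==
[[40,8],[44,0]]
[[31,8],[33,0],[40,8],[44,0]]
[[31,11],[33,0],[40,8],[44,0]]
[[16,8],[31,11],[33,0],[40,8],[44,0]]
[[16,8],[31,11],[33,0],[40,8],[44,0],[47,13],[48,0]]
[[16,8],[31,11],[33,0],[40,8],[44,0],[47,13],[48,11],[50,0]]
[[16,8],[31,11],[33,0],[37,8],[38,0],[40,8],[44,0],[47,13],[48,11],[50,0]]
[[16,8],[31,11],[33,0],[37,8],[38,0],[40,8],[44,0],[47,13],[48,11],[50,0]]
[[16,8],[31,11],[33,9],[34,0],[37,8],[38,0],[40,8],[44,0],[47,13],[48,11],[50,0]]
[[16,8],[31,11],[33,9],[34,0],[37,8],[38,20],[39,0],[40,8],[44,0],[47,13],[48,11],[50,0]]
[[16,8],[31,11],[33,20],[40,8],[44,0],[47,13],[48,11],[50,0]]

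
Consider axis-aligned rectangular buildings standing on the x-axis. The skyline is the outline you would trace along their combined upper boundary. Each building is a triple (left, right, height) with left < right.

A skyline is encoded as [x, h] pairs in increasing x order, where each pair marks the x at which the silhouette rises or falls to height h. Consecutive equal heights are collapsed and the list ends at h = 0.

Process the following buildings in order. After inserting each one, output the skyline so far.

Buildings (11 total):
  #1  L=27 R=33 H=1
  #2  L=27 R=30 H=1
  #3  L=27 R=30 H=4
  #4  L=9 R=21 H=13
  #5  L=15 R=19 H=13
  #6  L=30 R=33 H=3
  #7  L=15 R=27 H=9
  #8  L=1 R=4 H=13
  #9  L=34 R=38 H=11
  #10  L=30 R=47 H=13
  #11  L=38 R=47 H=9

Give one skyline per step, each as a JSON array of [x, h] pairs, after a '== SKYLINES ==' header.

== SKYLINES ==
[[27,1],[33,0]]
[[27,1],[33,0]]
[[27,4],[30,1],[33,0]]
[[9,13],[21,0],[27,4],[30,1],[33,0]]
[[9,13],[21,0],[27,4],[30,1],[33,0]]
[[9,13],[21,0],[27,4],[30,3],[33,0]]
[[9,13],[21,9],[27,4],[30,3],[33,0]]
[[1,13],[4,0],[9,13],[21,9],[27,4],[30,3],[33,0]]
[[1,13],[4,0],[9,13],[21,9],[27,4],[30,3],[33,0],[34,11],[38,0]]
[[1,13],[4,0],[9,13],[21,9],[27,4],[30,13],[47,0]]
[[1,13],[4,0],[9,13],[21,9],[27,4],[30,13],[47,0]]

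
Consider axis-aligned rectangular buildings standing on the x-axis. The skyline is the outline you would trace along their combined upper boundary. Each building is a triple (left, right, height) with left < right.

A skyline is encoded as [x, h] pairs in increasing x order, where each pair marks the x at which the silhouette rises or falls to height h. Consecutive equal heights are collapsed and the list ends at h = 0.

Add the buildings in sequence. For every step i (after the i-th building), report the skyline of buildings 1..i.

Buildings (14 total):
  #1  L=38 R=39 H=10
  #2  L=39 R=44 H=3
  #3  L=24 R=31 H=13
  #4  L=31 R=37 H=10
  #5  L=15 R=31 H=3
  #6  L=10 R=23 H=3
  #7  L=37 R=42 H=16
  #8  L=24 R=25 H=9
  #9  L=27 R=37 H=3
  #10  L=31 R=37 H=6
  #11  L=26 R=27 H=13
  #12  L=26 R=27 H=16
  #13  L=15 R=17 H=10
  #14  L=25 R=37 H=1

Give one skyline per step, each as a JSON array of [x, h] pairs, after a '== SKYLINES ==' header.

== SKYLINES ==
[[38,10],[39,0]]
[[38,10],[39,3],[44,0]]
[[24,13],[31,0],[38,10],[39,3],[44,0]]
[[24,13],[31,10],[37,0],[38,10],[39,3],[44,0]]
[[15,3],[24,13],[31,10],[37,0],[38,10],[39,3],[44,0]]
[[10,3],[24,13],[31,10],[37,0],[38,10],[39,3],[44,0]]
[[10,3],[24,13],[31,10],[37,16],[42,3],[44,0]]
[[10,3],[24,13],[31,10],[37,16],[42,3],[44,0]]
[[10,3],[24,13],[31,10],[37,16],[42,3],[44,0]]
[[10,3],[24,13],[31,10],[37,16],[42,3],[44,0]]
[[10,3],[24,13],[31,10],[37,16],[42,3],[44,0]]
[[10,3],[24,13],[26,16],[27,13],[31,10],[37,16],[42,3],[44,0]]
[[10,3],[15,10],[17,3],[24,13],[26,16],[27,13],[31,10],[37,16],[42,3],[44,0]]
[[10,3],[15,10],[17,3],[24,13],[26,16],[27,13],[31,10],[37,16],[42,3],[44,0]]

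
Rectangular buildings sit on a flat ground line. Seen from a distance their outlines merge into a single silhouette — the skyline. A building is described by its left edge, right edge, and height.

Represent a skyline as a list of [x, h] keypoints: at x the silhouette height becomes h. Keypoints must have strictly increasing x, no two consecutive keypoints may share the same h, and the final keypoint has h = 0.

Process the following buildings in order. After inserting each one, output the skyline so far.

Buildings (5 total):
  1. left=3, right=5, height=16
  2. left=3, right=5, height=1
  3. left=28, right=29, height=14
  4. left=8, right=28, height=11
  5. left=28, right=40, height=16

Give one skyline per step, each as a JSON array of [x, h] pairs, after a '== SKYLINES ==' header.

== SKYLINES ==
[[3,16],[5,0]]
[[3,16],[5,0]]
[[3,16],[5,0],[28,14],[29,0]]
[[3,16],[5,0],[8,11],[28,14],[29,0]]
[[3,16],[5,0],[8,11],[28,16],[40,0]]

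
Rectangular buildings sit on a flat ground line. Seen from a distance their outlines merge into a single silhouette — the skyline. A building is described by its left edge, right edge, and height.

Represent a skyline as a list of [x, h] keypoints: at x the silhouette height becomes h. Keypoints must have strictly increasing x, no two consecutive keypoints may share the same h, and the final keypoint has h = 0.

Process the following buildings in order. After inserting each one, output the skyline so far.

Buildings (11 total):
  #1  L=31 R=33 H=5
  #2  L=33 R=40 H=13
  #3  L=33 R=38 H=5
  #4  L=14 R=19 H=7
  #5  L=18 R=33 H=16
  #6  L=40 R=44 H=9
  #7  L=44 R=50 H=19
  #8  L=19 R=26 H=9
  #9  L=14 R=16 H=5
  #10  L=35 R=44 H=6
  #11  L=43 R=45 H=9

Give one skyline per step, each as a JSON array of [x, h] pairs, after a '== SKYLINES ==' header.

== SKYLINES ==
[[31,5],[33,0]]
[[31,5],[33,13],[40,0]]
[[31,5],[33,13],[40,0]]
[[14,7],[19,0],[31,5],[33,13],[40,0]]
[[14,7],[18,16],[33,13],[40,0]]
[[14,7],[18,16],[33,13],[40,9],[44,0]]
[[14,7],[18,16],[33,13],[40,9],[44,19],[50,0]]
[[14,7],[18,16],[33,13],[40,9],[44,19],[50,0]]
[[14,7],[18,16],[33,13],[40,9],[44,19],[50,0]]
[[14,7],[18,16],[33,13],[40,9],[44,19],[50,0]]
[[14,7],[18,16],[33,13],[40,9],[44,19],[50,0]]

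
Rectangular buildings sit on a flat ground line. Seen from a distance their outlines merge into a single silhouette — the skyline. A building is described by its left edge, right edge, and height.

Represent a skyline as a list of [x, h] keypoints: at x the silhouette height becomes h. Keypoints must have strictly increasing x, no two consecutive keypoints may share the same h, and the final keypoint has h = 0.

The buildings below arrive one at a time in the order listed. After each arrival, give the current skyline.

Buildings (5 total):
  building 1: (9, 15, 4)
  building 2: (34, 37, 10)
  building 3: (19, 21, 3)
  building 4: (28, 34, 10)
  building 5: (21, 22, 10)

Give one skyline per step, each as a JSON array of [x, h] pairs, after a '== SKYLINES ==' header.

== SKYLINES ==
[[9,4],[15,0]]
[[9,4],[15,0],[34,10],[37,0]]
[[9,4],[15,0],[19,3],[21,0],[34,10],[37,0]]
[[9,4],[15,0],[19,3],[21,0],[28,10],[37,0]]
[[9,4],[15,0],[19,3],[21,10],[22,0],[28,10],[37,0]]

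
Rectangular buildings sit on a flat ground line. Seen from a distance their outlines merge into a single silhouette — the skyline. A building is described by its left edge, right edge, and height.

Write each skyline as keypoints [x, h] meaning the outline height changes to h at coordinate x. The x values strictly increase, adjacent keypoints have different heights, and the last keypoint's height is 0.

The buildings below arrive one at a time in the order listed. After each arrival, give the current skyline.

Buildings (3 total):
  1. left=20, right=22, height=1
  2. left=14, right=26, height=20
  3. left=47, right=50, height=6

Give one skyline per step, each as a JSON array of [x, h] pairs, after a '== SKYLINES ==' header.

== SKYLINES ==
[[20,1],[22,0]]
[[14,20],[26,0]]
[[14,20],[26,0],[47,6],[50,0]]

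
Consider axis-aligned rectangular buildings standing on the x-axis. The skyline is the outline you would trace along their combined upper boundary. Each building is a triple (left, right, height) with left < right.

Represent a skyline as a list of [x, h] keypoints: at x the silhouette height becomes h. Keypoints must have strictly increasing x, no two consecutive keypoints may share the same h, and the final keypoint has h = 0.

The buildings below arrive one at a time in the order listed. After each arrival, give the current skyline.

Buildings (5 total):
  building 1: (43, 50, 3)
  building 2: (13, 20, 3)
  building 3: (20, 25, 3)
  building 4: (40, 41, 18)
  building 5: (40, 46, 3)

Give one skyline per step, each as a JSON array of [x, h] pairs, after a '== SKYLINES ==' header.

== SKYLINES ==
[[43,3],[50,0]]
[[13,3],[20,0],[43,3],[50,0]]
[[13,3],[25,0],[43,3],[50,0]]
[[13,3],[25,0],[40,18],[41,0],[43,3],[50,0]]
[[13,3],[25,0],[40,18],[41,3],[50,0]]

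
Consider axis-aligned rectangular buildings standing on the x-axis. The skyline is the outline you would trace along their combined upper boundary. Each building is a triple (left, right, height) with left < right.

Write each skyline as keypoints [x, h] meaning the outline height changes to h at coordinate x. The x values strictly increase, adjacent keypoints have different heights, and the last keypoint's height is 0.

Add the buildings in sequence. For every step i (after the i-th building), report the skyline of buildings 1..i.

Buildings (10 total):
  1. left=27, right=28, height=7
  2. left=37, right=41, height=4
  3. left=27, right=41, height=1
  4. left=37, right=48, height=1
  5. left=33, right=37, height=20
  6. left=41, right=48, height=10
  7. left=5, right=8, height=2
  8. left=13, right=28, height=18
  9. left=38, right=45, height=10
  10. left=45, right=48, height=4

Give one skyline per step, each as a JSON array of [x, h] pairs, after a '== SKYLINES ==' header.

== SKYLINES ==
[[27,7],[28,0]]
[[27,7],[28,0],[37,4],[41,0]]
[[27,7],[28,1],[37,4],[41,0]]
[[27,7],[28,1],[37,4],[41,1],[48,0]]
[[27,7],[28,1],[33,20],[37,4],[41,1],[48,0]]
[[27,7],[28,1],[33,20],[37,4],[41,10],[48,0]]
[[5,2],[8,0],[27,7],[28,1],[33,20],[37,4],[41,10],[48,0]]
[[5,2],[8,0],[13,18],[28,1],[33,20],[37,4],[41,10],[48,0]]
[[5,2],[8,0],[13,18],[28,1],[33,20],[37,4],[38,10],[48,0]]
[[5,2],[8,0],[13,18],[28,1],[33,20],[37,4],[38,10],[48,0]]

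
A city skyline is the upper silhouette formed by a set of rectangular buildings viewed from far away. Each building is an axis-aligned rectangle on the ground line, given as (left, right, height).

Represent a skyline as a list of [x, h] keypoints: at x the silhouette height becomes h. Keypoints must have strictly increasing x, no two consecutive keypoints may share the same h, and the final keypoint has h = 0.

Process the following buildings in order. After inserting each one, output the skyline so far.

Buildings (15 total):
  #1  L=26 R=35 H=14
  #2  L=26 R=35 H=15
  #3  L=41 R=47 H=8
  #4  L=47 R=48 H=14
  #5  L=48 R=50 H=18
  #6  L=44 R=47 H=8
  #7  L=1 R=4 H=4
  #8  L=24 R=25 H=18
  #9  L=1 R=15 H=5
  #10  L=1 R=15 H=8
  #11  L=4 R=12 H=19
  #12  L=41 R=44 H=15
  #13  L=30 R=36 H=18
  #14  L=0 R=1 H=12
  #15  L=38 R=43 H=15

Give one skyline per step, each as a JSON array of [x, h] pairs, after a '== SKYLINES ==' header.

== SKYLINES ==
[[26,14],[35,0]]
[[26,15],[35,0]]
[[26,15],[35,0],[41,8],[47,0]]
[[26,15],[35,0],[41,8],[47,14],[48,0]]
[[26,15],[35,0],[41,8],[47,14],[48,18],[50,0]]
[[26,15],[35,0],[41,8],[47,14],[48,18],[50,0]]
[[1,4],[4,0],[26,15],[35,0],[41,8],[47,14],[48,18],[50,0]]
[[1,4],[4,0],[24,18],[25,0],[26,15],[35,0],[41,8],[47,14],[48,18],[50,0]]
[[1,5],[15,0],[24,18],[25,0],[26,15],[35,0],[41,8],[47,14],[48,18],[50,0]]
[[1,8],[15,0],[24,18],[25,0],[26,15],[35,0],[41,8],[47,14],[48,18],[50,0]]
[[1,8],[4,19],[12,8],[15,0],[24,18],[25,0],[26,15],[35,0],[41,8],[47,14],[48,18],[50,0]]
[[1,8],[4,19],[12,8],[15,0],[24,18],[25,0],[26,15],[35,0],[41,15],[44,8],[47,14],[48,18],[50,0]]
[[1,8],[4,19],[12,8],[15,0],[24,18],[25,0],[26,15],[30,18],[36,0],[41,15],[44,8],[47,14],[48,18],[50,0]]
[[0,12],[1,8],[4,19],[12,8],[15,0],[24,18],[25,0],[26,15],[30,18],[36,0],[41,15],[44,8],[47,14],[48,18],[50,0]]
[[0,12],[1,8],[4,19],[12,8],[15,0],[24,18],[25,0],[26,15],[30,18],[36,0],[38,15],[44,8],[47,14],[48,18],[50,0]]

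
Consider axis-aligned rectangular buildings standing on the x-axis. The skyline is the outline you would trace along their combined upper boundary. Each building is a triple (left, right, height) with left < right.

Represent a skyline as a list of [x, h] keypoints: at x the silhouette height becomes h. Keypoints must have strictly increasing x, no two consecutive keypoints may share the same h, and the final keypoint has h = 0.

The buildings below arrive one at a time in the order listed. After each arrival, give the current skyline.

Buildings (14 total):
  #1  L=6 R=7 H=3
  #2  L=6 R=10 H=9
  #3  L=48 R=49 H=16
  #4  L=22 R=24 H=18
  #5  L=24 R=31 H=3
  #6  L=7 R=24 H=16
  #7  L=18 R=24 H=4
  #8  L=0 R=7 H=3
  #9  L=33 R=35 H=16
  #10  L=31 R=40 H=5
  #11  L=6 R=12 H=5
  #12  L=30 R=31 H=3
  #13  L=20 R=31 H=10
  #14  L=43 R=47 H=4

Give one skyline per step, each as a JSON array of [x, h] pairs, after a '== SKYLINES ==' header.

== SKYLINES ==
[[6,3],[7,0]]
[[6,9],[10,0]]
[[6,9],[10,0],[48,16],[49,0]]
[[6,9],[10,0],[22,18],[24,0],[48,16],[49,0]]
[[6,9],[10,0],[22,18],[24,3],[31,0],[48,16],[49,0]]
[[6,9],[7,16],[22,18],[24,3],[31,0],[48,16],[49,0]]
[[6,9],[7,16],[22,18],[24,3],[31,0],[48,16],[49,0]]
[[0,3],[6,9],[7,16],[22,18],[24,3],[31,0],[48,16],[49,0]]
[[0,3],[6,9],[7,16],[22,18],[24,3],[31,0],[33,16],[35,0],[48,16],[49,0]]
[[0,3],[6,9],[7,16],[22,18],[24,3],[31,5],[33,16],[35,5],[40,0],[48,16],[49,0]]
[[0,3],[6,9],[7,16],[22,18],[24,3],[31,5],[33,16],[35,5],[40,0],[48,16],[49,0]]
[[0,3],[6,9],[7,16],[22,18],[24,3],[31,5],[33,16],[35,5],[40,0],[48,16],[49,0]]
[[0,3],[6,9],[7,16],[22,18],[24,10],[31,5],[33,16],[35,5],[40,0],[48,16],[49,0]]
[[0,3],[6,9],[7,16],[22,18],[24,10],[31,5],[33,16],[35,5],[40,0],[43,4],[47,0],[48,16],[49,0]]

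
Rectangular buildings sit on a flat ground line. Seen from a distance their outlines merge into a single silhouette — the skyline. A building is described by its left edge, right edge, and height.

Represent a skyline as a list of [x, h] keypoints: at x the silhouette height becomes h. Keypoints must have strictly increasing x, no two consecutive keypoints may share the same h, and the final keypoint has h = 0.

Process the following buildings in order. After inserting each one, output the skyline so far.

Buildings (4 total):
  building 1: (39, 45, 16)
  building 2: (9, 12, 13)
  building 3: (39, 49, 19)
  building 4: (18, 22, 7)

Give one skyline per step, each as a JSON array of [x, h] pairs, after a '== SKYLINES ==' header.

== SKYLINES ==
[[39,16],[45,0]]
[[9,13],[12,0],[39,16],[45,0]]
[[9,13],[12,0],[39,19],[49,0]]
[[9,13],[12,0],[18,7],[22,0],[39,19],[49,0]]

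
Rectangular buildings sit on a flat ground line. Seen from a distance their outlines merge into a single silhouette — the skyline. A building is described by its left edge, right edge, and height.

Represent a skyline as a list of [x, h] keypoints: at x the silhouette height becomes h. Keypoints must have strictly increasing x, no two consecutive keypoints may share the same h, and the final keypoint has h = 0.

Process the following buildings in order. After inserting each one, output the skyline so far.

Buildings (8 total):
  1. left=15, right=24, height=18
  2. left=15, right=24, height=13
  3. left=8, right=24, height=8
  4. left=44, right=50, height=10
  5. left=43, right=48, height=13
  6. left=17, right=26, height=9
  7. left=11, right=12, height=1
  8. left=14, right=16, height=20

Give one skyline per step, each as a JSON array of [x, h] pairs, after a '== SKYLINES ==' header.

== SKYLINES ==
[[15,18],[24,0]]
[[15,18],[24,0]]
[[8,8],[15,18],[24,0]]
[[8,8],[15,18],[24,0],[44,10],[50,0]]
[[8,8],[15,18],[24,0],[43,13],[48,10],[50,0]]
[[8,8],[15,18],[24,9],[26,0],[43,13],[48,10],[50,0]]
[[8,8],[15,18],[24,9],[26,0],[43,13],[48,10],[50,0]]
[[8,8],[14,20],[16,18],[24,9],[26,0],[43,13],[48,10],[50,0]]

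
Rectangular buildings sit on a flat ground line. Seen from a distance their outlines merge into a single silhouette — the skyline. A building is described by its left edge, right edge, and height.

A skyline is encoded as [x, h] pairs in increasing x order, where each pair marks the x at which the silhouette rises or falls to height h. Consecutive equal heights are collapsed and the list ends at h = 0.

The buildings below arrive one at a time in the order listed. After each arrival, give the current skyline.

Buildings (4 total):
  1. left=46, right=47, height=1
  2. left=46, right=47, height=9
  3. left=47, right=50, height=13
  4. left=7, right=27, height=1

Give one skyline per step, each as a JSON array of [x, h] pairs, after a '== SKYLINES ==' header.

== SKYLINES ==
[[46,1],[47,0]]
[[46,9],[47,0]]
[[46,9],[47,13],[50,0]]
[[7,1],[27,0],[46,9],[47,13],[50,0]]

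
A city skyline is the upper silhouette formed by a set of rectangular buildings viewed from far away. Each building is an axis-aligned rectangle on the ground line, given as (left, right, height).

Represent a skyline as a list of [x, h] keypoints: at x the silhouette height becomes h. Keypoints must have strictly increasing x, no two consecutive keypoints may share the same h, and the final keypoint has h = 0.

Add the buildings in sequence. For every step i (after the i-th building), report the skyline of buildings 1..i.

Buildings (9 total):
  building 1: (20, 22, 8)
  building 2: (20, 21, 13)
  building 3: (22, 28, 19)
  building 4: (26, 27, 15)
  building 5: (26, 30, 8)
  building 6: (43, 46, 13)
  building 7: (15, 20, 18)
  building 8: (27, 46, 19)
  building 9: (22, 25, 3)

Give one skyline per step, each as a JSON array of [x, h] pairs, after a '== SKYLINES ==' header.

== SKYLINES ==
[[20,8],[22,0]]
[[20,13],[21,8],[22,0]]
[[20,13],[21,8],[22,19],[28,0]]
[[20,13],[21,8],[22,19],[28,0]]
[[20,13],[21,8],[22,19],[28,8],[30,0]]
[[20,13],[21,8],[22,19],[28,8],[30,0],[43,13],[46,0]]
[[15,18],[20,13],[21,8],[22,19],[28,8],[30,0],[43,13],[46,0]]
[[15,18],[20,13],[21,8],[22,19],[46,0]]
[[15,18],[20,13],[21,8],[22,19],[46,0]]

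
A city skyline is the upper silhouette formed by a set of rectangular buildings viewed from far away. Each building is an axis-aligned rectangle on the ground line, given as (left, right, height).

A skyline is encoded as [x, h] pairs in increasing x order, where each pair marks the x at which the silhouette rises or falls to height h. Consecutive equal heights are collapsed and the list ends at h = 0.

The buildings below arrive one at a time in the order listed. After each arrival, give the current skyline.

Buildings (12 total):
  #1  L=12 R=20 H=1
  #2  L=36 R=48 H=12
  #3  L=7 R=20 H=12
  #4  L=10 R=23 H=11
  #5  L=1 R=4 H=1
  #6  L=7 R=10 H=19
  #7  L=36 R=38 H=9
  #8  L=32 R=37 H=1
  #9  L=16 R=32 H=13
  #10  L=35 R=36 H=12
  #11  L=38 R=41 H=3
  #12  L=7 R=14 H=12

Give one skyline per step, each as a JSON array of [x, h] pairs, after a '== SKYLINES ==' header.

== SKYLINES ==
[[12,1],[20,0]]
[[12,1],[20,0],[36,12],[48,0]]
[[7,12],[20,0],[36,12],[48,0]]
[[7,12],[20,11],[23,0],[36,12],[48,0]]
[[1,1],[4,0],[7,12],[20,11],[23,0],[36,12],[48,0]]
[[1,1],[4,0],[7,19],[10,12],[20,11],[23,0],[36,12],[48,0]]
[[1,1],[4,0],[7,19],[10,12],[20,11],[23,0],[36,12],[48,0]]
[[1,1],[4,0],[7,19],[10,12],[20,11],[23,0],[32,1],[36,12],[48,0]]
[[1,1],[4,0],[7,19],[10,12],[16,13],[32,1],[36,12],[48,0]]
[[1,1],[4,0],[7,19],[10,12],[16,13],[32,1],[35,12],[48,0]]
[[1,1],[4,0],[7,19],[10,12],[16,13],[32,1],[35,12],[48,0]]
[[1,1],[4,0],[7,19],[10,12],[16,13],[32,1],[35,12],[48,0]]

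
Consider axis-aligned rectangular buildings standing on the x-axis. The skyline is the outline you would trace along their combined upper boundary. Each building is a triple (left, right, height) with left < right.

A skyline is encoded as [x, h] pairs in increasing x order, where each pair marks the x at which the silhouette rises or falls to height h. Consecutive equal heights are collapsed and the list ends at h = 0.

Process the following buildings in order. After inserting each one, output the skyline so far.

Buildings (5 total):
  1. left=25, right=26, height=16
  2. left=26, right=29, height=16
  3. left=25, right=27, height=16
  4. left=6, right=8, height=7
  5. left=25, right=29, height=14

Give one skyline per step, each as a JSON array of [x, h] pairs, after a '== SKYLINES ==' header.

== SKYLINES ==
[[25,16],[26,0]]
[[25,16],[29,0]]
[[25,16],[29,0]]
[[6,7],[8,0],[25,16],[29,0]]
[[6,7],[8,0],[25,16],[29,0]]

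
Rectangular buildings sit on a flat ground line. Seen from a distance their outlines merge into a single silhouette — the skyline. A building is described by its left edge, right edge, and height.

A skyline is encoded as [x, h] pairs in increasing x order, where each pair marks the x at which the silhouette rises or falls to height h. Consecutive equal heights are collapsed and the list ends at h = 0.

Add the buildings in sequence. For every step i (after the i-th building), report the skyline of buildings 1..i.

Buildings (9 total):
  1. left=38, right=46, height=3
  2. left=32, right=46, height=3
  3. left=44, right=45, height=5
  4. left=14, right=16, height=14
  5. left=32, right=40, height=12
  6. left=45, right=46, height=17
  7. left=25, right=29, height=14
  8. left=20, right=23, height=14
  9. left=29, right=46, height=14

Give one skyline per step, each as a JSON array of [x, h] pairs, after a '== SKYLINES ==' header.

== SKYLINES ==
[[38,3],[46,0]]
[[32,3],[46,0]]
[[32,3],[44,5],[45,3],[46,0]]
[[14,14],[16,0],[32,3],[44,5],[45,3],[46,0]]
[[14,14],[16,0],[32,12],[40,3],[44,5],[45,3],[46,0]]
[[14,14],[16,0],[32,12],[40,3],[44,5],[45,17],[46,0]]
[[14,14],[16,0],[25,14],[29,0],[32,12],[40,3],[44,5],[45,17],[46,0]]
[[14,14],[16,0],[20,14],[23,0],[25,14],[29,0],[32,12],[40,3],[44,5],[45,17],[46,0]]
[[14,14],[16,0],[20,14],[23,0],[25,14],[45,17],[46,0]]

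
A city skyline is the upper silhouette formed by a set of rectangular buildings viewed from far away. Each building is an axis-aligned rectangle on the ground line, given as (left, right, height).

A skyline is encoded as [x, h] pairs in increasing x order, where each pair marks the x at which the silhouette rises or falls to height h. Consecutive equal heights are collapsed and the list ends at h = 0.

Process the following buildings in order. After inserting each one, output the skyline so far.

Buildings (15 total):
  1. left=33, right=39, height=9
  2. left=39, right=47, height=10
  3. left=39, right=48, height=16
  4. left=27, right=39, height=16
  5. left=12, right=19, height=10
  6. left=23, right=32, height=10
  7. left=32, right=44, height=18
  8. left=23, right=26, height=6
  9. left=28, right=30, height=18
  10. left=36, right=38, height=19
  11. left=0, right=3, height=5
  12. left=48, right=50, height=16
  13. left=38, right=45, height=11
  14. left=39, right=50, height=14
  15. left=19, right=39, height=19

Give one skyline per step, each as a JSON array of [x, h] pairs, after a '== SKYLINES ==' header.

== SKYLINES ==
[[33,9],[39,0]]
[[33,9],[39,10],[47,0]]
[[33,9],[39,16],[48,0]]
[[27,16],[48,0]]
[[12,10],[19,0],[27,16],[48,0]]
[[12,10],[19,0],[23,10],[27,16],[48,0]]
[[12,10],[19,0],[23,10],[27,16],[32,18],[44,16],[48,0]]
[[12,10],[19,0],[23,10],[27,16],[32,18],[44,16],[48,0]]
[[12,10],[19,0],[23,10],[27,16],[28,18],[30,16],[32,18],[44,16],[48,0]]
[[12,10],[19,0],[23,10],[27,16],[28,18],[30,16],[32,18],[36,19],[38,18],[44,16],[48,0]]
[[0,5],[3,0],[12,10],[19,0],[23,10],[27,16],[28,18],[30,16],[32,18],[36,19],[38,18],[44,16],[48,0]]
[[0,5],[3,0],[12,10],[19,0],[23,10],[27,16],[28,18],[30,16],[32,18],[36,19],[38,18],[44,16],[50,0]]
[[0,5],[3,0],[12,10],[19,0],[23,10],[27,16],[28,18],[30,16],[32,18],[36,19],[38,18],[44,16],[50,0]]
[[0,5],[3,0],[12,10],[19,0],[23,10],[27,16],[28,18],[30,16],[32,18],[36,19],[38,18],[44,16],[50,0]]
[[0,5],[3,0],[12,10],[19,19],[39,18],[44,16],[50,0]]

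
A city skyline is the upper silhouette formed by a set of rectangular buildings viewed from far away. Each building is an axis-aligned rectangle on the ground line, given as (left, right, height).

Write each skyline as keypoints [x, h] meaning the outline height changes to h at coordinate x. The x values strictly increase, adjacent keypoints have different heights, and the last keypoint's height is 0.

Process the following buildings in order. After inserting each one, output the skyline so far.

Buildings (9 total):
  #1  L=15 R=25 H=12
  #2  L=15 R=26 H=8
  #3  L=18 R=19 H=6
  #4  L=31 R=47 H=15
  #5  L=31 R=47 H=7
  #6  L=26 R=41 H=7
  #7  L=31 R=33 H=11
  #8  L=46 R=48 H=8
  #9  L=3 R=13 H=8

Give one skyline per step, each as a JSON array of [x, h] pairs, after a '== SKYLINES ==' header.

== SKYLINES ==
[[15,12],[25,0]]
[[15,12],[25,8],[26,0]]
[[15,12],[25,8],[26,0]]
[[15,12],[25,8],[26,0],[31,15],[47,0]]
[[15,12],[25,8],[26,0],[31,15],[47,0]]
[[15,12],[25,8],[26,7],[31,15],[47,0]]
[[15,12],[25,8],[26,7],[31,15],[47,0]]
[[15,12],[25,8],[26,7],[31,15],[47,8],[48,0]]
[[3,8],[13,0],[15,12],[25,8],[26,7],[31,15],[47,8],[48,0]]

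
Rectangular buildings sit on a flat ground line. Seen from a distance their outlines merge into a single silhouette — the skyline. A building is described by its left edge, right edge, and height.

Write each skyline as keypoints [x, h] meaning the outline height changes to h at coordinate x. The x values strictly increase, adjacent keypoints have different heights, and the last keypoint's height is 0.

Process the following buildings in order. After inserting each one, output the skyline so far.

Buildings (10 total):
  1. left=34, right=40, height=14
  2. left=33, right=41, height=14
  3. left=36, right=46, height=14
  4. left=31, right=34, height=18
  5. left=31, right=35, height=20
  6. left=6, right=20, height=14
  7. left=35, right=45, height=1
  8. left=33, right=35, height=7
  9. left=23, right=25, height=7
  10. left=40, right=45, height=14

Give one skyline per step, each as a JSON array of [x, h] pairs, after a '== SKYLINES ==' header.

== SKYLINES ==
[[34,14],[40,0]]
[[33,14],[41,0]]
[[33,14],[46,0]]
[[31,18],[34,14],[46,0]]
[[31,20],[35,14],[46,0]]
[[6,14],[20,0],[31,20],[35,14],[46,0]]
[[6,14],[20,0],[31,20],[35,14],[46,0]]
[[6,14],[20,0],[31,20],[35,14],[46,0]]
[[6,14],[20,0],[23,7],[25,0],[31,20],[35,14],[46,0]]
[[6,14],[20,0],[23,7],[25,0],[31,20],[35,14],[46,0]]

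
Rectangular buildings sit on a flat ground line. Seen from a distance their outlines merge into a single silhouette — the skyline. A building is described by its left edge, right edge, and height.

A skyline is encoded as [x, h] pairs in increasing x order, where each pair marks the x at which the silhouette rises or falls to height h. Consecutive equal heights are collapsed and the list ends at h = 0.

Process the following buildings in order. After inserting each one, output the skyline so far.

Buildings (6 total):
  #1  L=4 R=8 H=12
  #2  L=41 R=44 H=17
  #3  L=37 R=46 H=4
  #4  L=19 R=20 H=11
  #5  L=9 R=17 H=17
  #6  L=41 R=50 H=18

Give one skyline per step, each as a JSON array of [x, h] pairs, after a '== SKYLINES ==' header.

== SKYLINES ==
[[4,12],[8,0]]
[[4,12],[8,0],[41,17],[44,0]]
[[4,12],[8,0],[37,4],[41,17],[44,4],[46,0]]
[[4,12],[8,0],[19,11],[20,0],[37,4],[41,17],[44,4],[46,0]]
[[4,12],[8,0],[9,17],[17,0],[19,11],[20,0],[37,4],[41,17],[44,4],[46,0]]
[[4,12],[8,0],[9,17],[17,0],[19,11],[20,0],[37,4],[41,18],[50,0]]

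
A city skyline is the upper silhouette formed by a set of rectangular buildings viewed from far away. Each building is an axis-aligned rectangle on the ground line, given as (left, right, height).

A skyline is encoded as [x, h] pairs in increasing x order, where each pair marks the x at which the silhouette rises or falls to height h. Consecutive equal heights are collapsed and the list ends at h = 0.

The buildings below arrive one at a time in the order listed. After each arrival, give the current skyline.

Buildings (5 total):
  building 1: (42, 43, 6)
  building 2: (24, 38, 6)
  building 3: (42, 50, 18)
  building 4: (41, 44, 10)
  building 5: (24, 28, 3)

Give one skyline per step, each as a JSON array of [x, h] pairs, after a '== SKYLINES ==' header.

== SKYLINES ==
[[42,6],[43,0]]
[[24,6],[38,0],[42,6],[43,0]]
[[24,6],[38,0],[42,18],[50,0]]
[[24,6],[38,0],[41,10],[42,18],[50,0]]
[[24,6],[38,0],[41,10],[42,18],[50,0]]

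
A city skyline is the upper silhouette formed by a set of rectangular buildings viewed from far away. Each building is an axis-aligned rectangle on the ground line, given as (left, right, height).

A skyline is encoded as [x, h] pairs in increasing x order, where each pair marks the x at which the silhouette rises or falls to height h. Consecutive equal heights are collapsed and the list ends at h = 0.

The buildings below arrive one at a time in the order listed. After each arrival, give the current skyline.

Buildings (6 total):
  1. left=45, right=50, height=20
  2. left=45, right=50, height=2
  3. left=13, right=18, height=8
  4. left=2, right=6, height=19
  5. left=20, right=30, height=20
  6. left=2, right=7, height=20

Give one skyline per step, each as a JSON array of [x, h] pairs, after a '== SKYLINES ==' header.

== SKYLINES ==
[[45,20],[50,0]]
[[45,20],[50,0]]
[[13,8],[18,0],[45,20],[50,0]]
[[2,19],[6,0],[13,8],[18,0],[45,20],[50,0]]
[[2,19],[6,0],[13,8],[18,0],[20,20],[30,0],[45,20],[50,0]]
[[2,20],[7,0],[13,8],[18,0],[20,20],[30,0],[45,20],[50,0]]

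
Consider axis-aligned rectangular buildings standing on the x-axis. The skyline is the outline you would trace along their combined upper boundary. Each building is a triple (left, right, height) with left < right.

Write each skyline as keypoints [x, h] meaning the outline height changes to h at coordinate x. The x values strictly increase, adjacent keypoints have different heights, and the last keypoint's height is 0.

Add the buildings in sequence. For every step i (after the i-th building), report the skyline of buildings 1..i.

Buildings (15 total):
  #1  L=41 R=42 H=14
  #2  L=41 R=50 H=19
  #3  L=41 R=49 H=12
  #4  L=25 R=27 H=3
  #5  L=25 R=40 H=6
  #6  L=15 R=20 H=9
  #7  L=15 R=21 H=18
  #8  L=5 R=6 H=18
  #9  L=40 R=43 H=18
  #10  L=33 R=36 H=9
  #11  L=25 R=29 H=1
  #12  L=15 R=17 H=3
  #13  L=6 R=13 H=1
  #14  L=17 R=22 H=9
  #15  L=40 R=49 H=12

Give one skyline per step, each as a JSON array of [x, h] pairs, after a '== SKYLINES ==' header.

== SKYLINES ==
[[41,14],[42,0]]
[[41,19],[50,0]]
[[41,19],[50,0]]
[[25,3],[27,0],[41,19],[50,0]]
[[25,6],[40,0],[41,19],[50,0]]
[[15,9],[20,0],[25,6],[40,0],[41,19],[50,0]]
[[15,18],[21,0],[25,6],[40,0],[41,19],[50,0]]
[[5,18],[6,0],[15,18],[21,0],[25,6],[40,0],[41,19],[50,0]]
[[5,18],[6,0],[15,18],[21,0],[25,6],[40,18],[41,19],[50,0]]
[[5,18],[6,0],[15,18],[21,0],[25,6],[33,9],[36,6],[40,18],[41,19],[50,0]]
[[5,18],[6,0],[15,18],[21,0],[25,6],[33,9],[36,6],[40,18],[41,19],[50,0]]
[[5,18],[6,0],[15,18],[21,0],[25,6],[33,9],[36,6],[40,18],[41,19],[50,0]]
[[5,18],[6,1],[13,0],[15,18],[21,0],[25,6],[33,9],[36,6],[40,18],[41,19],[50,0]]
[[5,18],[6,1],[13,0],[15,18],[21,9],[22,0],[25,6],[33,9],[36,6],[40,18],[41,19],[50,0]]
[[5,18],[6,1],[13,0],[15,18],[21,9],[22,0],[25,6],[33,9],[36,6],[40,18],[41,19],[50,0]]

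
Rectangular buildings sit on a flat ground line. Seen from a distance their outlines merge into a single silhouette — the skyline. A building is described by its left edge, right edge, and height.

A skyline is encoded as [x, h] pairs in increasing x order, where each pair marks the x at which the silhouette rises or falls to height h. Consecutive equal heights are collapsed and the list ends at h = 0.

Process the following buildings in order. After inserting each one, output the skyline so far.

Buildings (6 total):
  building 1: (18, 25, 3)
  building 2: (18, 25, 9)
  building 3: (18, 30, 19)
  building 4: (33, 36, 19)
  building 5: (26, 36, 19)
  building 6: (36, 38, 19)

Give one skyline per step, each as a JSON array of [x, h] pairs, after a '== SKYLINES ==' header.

== SKYLINES ==
[[18,3],[25,0]]
[[18,9],[25,0]]
[[18,19],[30,0]]
[[18,19],[30,0],[33,19],[36,0]]
[[18,19],[36,0]]
[[18,19],[38,0]]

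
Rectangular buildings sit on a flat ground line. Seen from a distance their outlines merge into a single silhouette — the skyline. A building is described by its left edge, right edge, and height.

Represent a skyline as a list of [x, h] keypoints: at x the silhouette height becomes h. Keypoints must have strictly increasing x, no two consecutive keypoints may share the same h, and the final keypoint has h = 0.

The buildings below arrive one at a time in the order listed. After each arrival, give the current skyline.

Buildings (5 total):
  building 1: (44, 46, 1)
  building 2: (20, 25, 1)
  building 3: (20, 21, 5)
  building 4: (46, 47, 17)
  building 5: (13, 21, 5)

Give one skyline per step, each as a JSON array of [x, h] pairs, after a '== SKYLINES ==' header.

== SKYLINES ==
[[44,1],[46,0]]
[[20,1],[25,0],[44,1],[46,0]]
[[20,5],[21,1],[25,0],[44,1],[46,0]]
[[20,5],[21,1],[25,0],[44,1],[46,17],[47,0]]
[[13,5],[21,1],[25,0],[44,1],[46,17],[47,0]]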